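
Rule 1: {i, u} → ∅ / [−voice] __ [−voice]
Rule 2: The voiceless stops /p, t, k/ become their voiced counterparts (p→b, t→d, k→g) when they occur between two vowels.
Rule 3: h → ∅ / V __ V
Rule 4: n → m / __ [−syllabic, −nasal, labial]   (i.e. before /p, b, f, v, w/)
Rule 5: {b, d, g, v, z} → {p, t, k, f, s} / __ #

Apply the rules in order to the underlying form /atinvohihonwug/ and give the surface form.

Rule 1 (high vowel syncope): /i/ is a high vowel flanked by voiceless consonants /h/ and /h/, so it deletes. /atinvohihonwug/ → atinvohhonwug.
Rule 2 (intervocalic voicing): /t/ is a voiceless stop between vowels /a/ and /i/, so it voices to [d]. /atinvohhonwug/ → adinvohhonwug.
Rule 3 (intervocalic h-deletion): no segment meets the environment; /adinvohhonwug/ is unchanged.
Rule 4 (nasal place assimilation): /n/ precedes the labial consonant /v/, so it assimilates in place to [m]. /n/ precedes the labial consonant /w/, so it assimilates in place to [m]. /adinvohhonwug/ → adimvohhomwug.
Rule 5 (final devoicing): /g/ is a voiced obstruent in word-final position, so it devoices to [k]. /adimvohhomwug/ → adimvohhomwuk.

adimvohhomwuk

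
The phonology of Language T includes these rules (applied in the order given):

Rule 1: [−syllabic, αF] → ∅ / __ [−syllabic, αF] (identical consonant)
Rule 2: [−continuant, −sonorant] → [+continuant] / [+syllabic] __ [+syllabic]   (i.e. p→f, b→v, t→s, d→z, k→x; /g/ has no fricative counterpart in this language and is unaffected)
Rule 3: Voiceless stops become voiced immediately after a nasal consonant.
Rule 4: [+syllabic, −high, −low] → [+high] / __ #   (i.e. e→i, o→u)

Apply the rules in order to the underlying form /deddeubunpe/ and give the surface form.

dezeuvunbi

Rule 1 (degemination): /dd/ is a geminate; the first /d/ deletes. /deddeubunpe/ → dedeubunpe.
Rule 2 (intervocalic spirantization): /d/ is a stop between vowels /e/ and /e/, so it spirantizes to the fricative [z]. /b/ is a stop between vowels /u/ and /u/, so it spirantizes to the fricative [v]. /dedeubunpe/ → dezeuvunpe.
Rule 3 (post-nasal voicing): /p/ is a voiceless stop immediately after the nasal /n/, so it voices to [b]. /dezeuvunpe/ → dezeuvunbe.
Rule 4 (final vowel raising): /e/ is a mid vowel in word-final position, so it raises to [i]. /dezeuvunbe/ → dezeuvunbi.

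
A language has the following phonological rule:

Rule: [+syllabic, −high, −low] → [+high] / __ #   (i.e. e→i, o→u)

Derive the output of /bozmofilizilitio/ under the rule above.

/o/ is a mid vowel in word-final position, so it raises to [u].
The other instances of /o/ do not occur in the required environment and remain unchanged.
Surface form: [bozmofilizilitiu].

bozmofilizilitiu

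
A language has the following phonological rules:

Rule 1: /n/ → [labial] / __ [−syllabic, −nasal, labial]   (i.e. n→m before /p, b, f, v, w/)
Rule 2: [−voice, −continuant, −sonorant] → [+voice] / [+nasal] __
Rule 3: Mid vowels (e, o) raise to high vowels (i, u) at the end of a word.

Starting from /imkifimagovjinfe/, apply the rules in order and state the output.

Rule 1 (nasal place assimilation): /n/ precedes the labial consonant /f/, so it assimilates in place to [m]. /imkifimagovjinfe/ → imkifimagovjimfe.
Rule 2 (post-nasal voicing): /k/ is a voiceless stop immediately after the nasal /m/, so it voices to [g]. /imkifimagovjimfe/ → imgifimagovjimfe.
Rule 3 (final vowel raising): /e/ is a mid vowel in word-final position, so it raises to [i]. /imgifimagovjimfe/ → imgifimagovjimfi.

imgifimagovjimfi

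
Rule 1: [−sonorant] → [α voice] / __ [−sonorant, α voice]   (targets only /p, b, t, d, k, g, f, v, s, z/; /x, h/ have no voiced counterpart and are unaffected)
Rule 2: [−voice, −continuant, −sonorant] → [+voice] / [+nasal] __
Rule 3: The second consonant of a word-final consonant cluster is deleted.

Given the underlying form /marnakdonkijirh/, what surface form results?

Rule 1 (regressive voicing assimilation): /k/ precedes the voiced obstruent /d/, so it voices to [g] by assimilation. /marnakdonkijirh/ → marnagdonkijirh.
Rule 2 (post-nasal voicing): /k/ is a voiceless stop immediately after the nasal /n/, so it voices to [g]. /marnagdonkijirh/ → marnagdongijirh.
Rule 3 (final cluster simplification): /h/ is the second consonant of a word-final cluster /rh/, so it deletes. /marnagdongijirh/ → marnagdongijir.

marnagdongijir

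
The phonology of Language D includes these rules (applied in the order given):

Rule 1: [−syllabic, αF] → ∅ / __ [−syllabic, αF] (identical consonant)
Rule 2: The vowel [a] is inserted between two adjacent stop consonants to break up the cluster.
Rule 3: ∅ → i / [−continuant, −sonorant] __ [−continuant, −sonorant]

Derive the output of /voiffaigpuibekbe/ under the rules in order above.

Rule 1 (degemination): /ff/ is a geminate; the first /f/ deletes. /voiffaigpuibekbe/ → voifaigpuibekbe.
Rule 2 (stop-cluster a-epenthesis): /g/ and /p/ form a stop–stop cluster, so [a] is inserted between them. /k/ and /b/ form a stop–stop cluster, so [a] is inserted between them. /voifaigpuibekbe/ → voifaigapuibekabe.
Rule 3 (stop-cluster i-epenthesis): no segment meets the environment; /voifaigapuibekabe/ is unchanged.

voifaigapuibekabe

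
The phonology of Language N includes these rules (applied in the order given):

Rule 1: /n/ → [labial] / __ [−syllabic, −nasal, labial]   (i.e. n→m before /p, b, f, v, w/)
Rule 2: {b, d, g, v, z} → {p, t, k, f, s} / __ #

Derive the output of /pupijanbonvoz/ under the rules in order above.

Rule 1 (nasal place assimilation): /n/ precedes the labial consonant /b/, so it assimilates in place to [m]. /n/ precedes the labial consonant /v/, so it assimilates in place to [m]. /pupijanbonvoz/ → pupijambomvoz.
Rule 2 (final devoicing): /z/ is a voiced obstruent in word-final position, so it devoices to [s]. /pupijambomvoz/ → pupijambomvos.

pupijambomvos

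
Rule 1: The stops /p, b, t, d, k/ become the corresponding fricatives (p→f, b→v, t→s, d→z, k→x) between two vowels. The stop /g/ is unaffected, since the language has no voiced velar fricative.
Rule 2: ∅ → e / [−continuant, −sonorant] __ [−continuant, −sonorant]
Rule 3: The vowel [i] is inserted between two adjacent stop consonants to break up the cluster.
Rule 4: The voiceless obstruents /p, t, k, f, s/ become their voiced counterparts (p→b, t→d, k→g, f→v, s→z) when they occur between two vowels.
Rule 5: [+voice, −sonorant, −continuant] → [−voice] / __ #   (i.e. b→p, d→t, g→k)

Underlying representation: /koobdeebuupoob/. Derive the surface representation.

Rule 1 (intervocalic spirantization): /b/ is a stop between vowels /e/ and /u/, so it spirantizes to the fricative [v]. /p/ is a stop between vowels /u/ and /o/, so it spirantizes to the fricative [f]. /koobdeebuupoob/ → koobdeevuufoob.
Rule 2 (stop-cluster e-epenthesis): /b/ and /d/ form a stop–stop cluster, so [e] is inserted between them. /koobdeevuufoob/ → koobedeevuufoob.
Rule 3 (stop-cluster i-epenthesis): no segment meets the environment; /koobedeevuufoob/ is unchanged.
Rule 4 (intervocalic voicing): /f/ is a voiceless obstruent between vowels /u/ and /o/, so it voices to [v]. /koobedeevuufoob/ → koobedeevuuvoob.
Rule 5 (final devoicing): /b/ is a voiced stop in word-final position, so it devoices to [p]. /koobedeevuuvoob/ → koobedeevuuvoop.

koobedeevuuvoop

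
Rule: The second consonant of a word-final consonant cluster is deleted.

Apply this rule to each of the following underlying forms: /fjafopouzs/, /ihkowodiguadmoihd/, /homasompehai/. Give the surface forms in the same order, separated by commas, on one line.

fjafopouz, ihkowodiguadmoih, homasompehai

/fjafopouzs/: /s/ is the second consonant of a word-final cluster /zs/, so it deletes. → [fjafopouz].
/ihkowodiguadmoihd/: /d/ is the second consonant of a word-final cluster /hd/, so it deletes. → [ihkowodiguadmoih].
/homasompehai/: the rule's environment is not met; surfaces unchanged as [homasompehai].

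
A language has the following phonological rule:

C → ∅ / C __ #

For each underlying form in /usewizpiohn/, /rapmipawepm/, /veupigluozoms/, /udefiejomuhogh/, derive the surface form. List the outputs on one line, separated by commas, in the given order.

/usewizpiohn/: /n/ is the second consonant of a word-final cluster /hn/, so it deletes. → [usewizpioh].
/rapmipawepm/: /m/ is the second consonant of a word-final cluster /pm/, so it deletes. → [rapmipawep].
/veupigluozoms/: /s/ is the second consonant of a word-final cluster /ms/, so it deletes. → [veupigluozom].
/udefiejomuhogh/: /h/ is the second consonant of a word-final cluster /gh/, so it deletes. → [udefiejomuhog].

usewizpioh, rapmipawep, veupigluozom, udefiejomuhog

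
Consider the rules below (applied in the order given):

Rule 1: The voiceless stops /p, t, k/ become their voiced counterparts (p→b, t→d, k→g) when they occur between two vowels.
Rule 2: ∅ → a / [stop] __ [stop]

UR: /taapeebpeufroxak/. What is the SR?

taabeebapeufroxak

Rule 1 (intervocalic voicing): /p/ is a voiceless stop between vowels /a/ and /e/, so it voices to [b]. /taapeebpeufroxak/ → taabeebpeufroxak.
Rule 2 (stop-cluster a-epenthesis): /b/ and /p/ form a stop–stop cluster, so [a] is inserted between them. /taabeebpeufroxak/ → taabeebapeufroxak.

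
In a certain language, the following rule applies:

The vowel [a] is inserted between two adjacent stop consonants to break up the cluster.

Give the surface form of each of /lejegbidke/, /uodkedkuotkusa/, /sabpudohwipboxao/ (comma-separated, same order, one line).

lejegabidake, uodakedakuotakusa, sabapudohwipaboxao

/lejegbidke/: /g/ and /b/ form a stop–stop cluster, so [a] is inserted between them. /d/ and /k/ form a stop–stop cluster, so [a] is inserted between them. → [lejegabidake].
/uodkedkuotkusa/: /d/ and /k/ form a stop–stop cluster, so [a] is inserted between them. /d/ and /k/ form a stop–stop cluster, so [a] is inserted between them. /t/ and /k/ form a stop–stop cluster, so [a] is inserted between them. → [uodakedakuotakusa].
/sabpudohwipboxao/: /b/ and /p/ form a stop–stop cluster, so [a] is inserted between them. /p/ and /b/ form a stop–stop cluster, so [a] is inserted between them. → [sabapudohwipaboxao].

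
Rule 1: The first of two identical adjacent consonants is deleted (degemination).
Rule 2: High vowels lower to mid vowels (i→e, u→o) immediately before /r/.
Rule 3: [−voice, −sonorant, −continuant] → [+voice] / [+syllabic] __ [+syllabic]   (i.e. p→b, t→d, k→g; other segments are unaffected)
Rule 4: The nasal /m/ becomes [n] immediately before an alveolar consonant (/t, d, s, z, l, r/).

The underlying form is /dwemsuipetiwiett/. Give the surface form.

Rule 1 (degemination): /tt/ is a geminate; the first /t/ deletes. /dwemsuipetiwiett/ → dwemsuipetiwiet.
Rule 2 (pre-rhotic lowering): no segment meets the environment; /dwemsuipetiwiet/ is unchanged.
Rule 3 (intervocalic voicing): /p/ is a voiceless stop between vowels /i/ and /e/, so it voices to [b]. /t/ is a voiceless stop between vowels /e/ and /i/, so it voices to [d]. /dwemsuipetiwiet/ → dwemsuibediwiet.
Rule 4 (nasal place assimilation): /m/ precedes the alveolar consonant /s/, so it assimilates in place to [n]. /dwemsuibediwiet/ → dwensuibediwiet.

dwensuibediwiet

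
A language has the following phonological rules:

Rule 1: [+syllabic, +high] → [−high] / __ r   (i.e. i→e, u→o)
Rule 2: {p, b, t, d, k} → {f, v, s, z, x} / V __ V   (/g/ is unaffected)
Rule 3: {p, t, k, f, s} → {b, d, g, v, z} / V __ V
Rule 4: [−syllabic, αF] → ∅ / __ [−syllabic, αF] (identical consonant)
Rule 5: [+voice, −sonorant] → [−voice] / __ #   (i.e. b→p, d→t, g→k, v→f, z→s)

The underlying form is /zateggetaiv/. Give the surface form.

zazegezaif

Rule 1 (pre-rhotic lowering): no segment meets the environment; /zateggetaiv/ is unchanged.
Rule 2 (intervocalic spirantization): /t/ is a stop between vowels /a/ and /e/, so it spirantizes to the fricative [s]. /t/ is a stop between vowels /e/ and /a/, so it spirantizes to the fricative [s]. /zateggetaiv/ → zaseggesaiv.
Rule 3 (intervocalic voicing): /s/ is a voiceless obstruent between vowels /a/ and /e/, so it voices to [z]. /s/ is a voiceless obstruent between vowels /e/ and /a/, so it voices to [z]. /zaseggesaiv/ → zazeggezaiv.
Rule 4 (degemination): /gg/ is a geminate; the first /g/ deletes. /zazeggezaiv/ → zazegezaiv.
Rule 5 (final devoicing): /v/ is a voiced obstruent in word-final position, so it devoices to [f]. /zazegezaiv/ → zazegezaif.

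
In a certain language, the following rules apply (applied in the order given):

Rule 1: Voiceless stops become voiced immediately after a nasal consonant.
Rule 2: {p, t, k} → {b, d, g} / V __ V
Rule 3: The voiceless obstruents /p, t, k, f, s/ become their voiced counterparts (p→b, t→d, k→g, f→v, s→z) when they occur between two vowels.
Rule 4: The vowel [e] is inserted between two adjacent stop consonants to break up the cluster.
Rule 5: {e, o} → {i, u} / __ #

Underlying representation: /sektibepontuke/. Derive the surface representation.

seketibebondugi

Rule 1 (post-nasal voicing): /t/ is a voiceless stop immediately after the nasal /n/, so it voices to [d]. /sektibepontuke/ → sektibeponduke.
Rule 2 (intervocalic voicing): /p/ is a voiceless stop between vowels /e/ and /o/, so it voices to [b]. /k/ is a voiceless stop between vowels /u/ and /e/, so it voices to [g]. /sektibeponduke/ → sektibebonduge.
Rule 3 (intervocalic voicing): no segment meets the environment; /sektibebonduge/ is unchanged.
Rule 4 (stop-cluster e-epenthesis): /k/ and /t/ form a stop–stop cluster, so [e] is inserted between them. /sektibebonduge/ → seketibebonduge.
Rule 5 (final vowel raising): /e/ is a mid vowel in word-final position, so it raises to [i]. /seketibebonduge/ → seketibebondugi.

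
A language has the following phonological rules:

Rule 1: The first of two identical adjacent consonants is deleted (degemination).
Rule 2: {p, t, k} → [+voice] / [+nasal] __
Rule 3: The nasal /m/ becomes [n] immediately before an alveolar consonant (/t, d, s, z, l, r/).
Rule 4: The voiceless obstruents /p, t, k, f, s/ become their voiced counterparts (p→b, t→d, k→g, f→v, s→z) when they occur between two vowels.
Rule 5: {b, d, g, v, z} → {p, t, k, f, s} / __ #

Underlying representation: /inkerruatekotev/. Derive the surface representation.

ingeruadegodef

Rule 1 (degemination): /rr/ is a geminate; the first /r/ deletes. /inkerruatekotev/ → inkeruatekotev.
Rule 2 (post-nasal voicing): /k/ is a voiceless stop immediately after the nasal /n/, so it voices to [g]. /inkeruatekotev/ → ingeruatekotev.
Rule 3 (nasal place assimilation): no segment meets the environment; /ingeruatekotev/ is unchanged.
Rule 4 (intervocalic voicing): /t/ is a voiceless obstruent between vowels /a/ and /e/, so it voices to [d]. /k/ is a voiceless obstruent between vowels /e/ and /o/, so it voices to [g]. /t/ is a voiceless obstruent between vowels /o/ and /e/, so it voices to [d]. /ingeruatekotev/ → ingeruadegodev.
Rule 5 (final devoicing): /v/ is a voiced obstruent in word-final position, so it devoices to [f]. /ingeruadegodev/ → ingeruadegodef.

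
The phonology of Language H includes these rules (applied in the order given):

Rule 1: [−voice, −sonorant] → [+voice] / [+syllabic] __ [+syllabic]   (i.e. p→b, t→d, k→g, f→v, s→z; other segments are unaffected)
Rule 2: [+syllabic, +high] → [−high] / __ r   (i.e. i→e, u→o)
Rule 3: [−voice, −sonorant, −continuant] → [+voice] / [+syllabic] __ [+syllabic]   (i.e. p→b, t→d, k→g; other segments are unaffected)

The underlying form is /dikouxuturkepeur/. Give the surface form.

digouxudorkebeor

Rule 1 (intervocalic voicing): /k/ is a voiceless obstruent between vowels /i/ and /o/, so it voices to [g]. /t/ is a voiceless obstruent between vowels /u/ and /u/, so it voices to [d]. /p/ is a voiceless obstruent between vowels /e/ and /e/, so it voices to [b]. /dikouxuturkepeur/ → digouxudurkebeur.
Rule 2 (pre-rhotic lowering): /u/ is a high vowel immediately before /r/, so it lowers to [o]. /u/ is a high vowel immediately before /r/, so it lowers to [o]. /digouxudurkebeur/ → digouxudorkebeor.
Rule 3 (intervocalic voicing): no segment meets the environment; /digouxudorkebeor/ is unchanged.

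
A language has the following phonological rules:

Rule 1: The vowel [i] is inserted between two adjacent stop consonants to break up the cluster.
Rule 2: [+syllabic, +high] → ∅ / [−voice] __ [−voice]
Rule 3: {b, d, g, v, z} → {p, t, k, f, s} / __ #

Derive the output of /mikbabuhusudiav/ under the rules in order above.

mikibabuhsudiaf

Rule 1 (stop-cluster i-epenthesis): /k/ and /b/ form a stop–stop cluster, so [i] is inserted between them. /mikbabuhusudiav/ → mikibabuhusudiav.
Rule 2 (high vowel syncope): /u/ is a high vowel flanked by voiceless consonants /h/ and /s/, so it deletes. /mikibabuhusudiav/ → mikibabuhsudiav.
Rule 3 (final devoicing): /v/ is a voiced obstruent in word-final position, so it devoices to [f]. /mikibabuhsudiav/ → mikibabuhsudiaf.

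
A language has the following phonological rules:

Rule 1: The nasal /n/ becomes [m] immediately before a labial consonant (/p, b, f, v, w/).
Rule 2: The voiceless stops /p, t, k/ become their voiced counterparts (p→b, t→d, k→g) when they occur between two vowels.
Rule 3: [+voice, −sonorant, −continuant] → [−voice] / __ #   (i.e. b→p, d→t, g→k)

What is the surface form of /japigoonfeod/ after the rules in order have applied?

Rule 1 (nasal place assimilation): /n/ precedes the labial consonant /f/, so it assimilates in place to [m]. /japigoonfeod/ → japigoomfeod.
Rule 2 (intervocalic voicing): /p/ is a voiceless stop between vowels /a/ and /i/, so it voices to [b]. /japigoomfeod/ → jabigoomfeod.
Rule 3 (final devoicing): /d/ is a voiced stop in word-final position, so it devoices to [t]. /jabigoomfeod/ → jabigoomfeot.

jabigoomfeot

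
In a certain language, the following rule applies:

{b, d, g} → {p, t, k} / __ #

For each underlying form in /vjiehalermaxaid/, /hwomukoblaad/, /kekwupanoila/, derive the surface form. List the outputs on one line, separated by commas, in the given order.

vjiehalermaxait, hwomukoblaat, kekwupanoila

/vjiehalermaxaid/: /d/ is a voiced stop in word-final position, so it devoices to [t]. → [vjiehalermaxait].
/hwomukoblaad/: /d/ is a voiced stop in word-final position, so it devoices to [t]. → [hwomukoblaat].
/kekwupanoila/: the rule's environment is not met; surfaces unchanged as [kekwupanoila].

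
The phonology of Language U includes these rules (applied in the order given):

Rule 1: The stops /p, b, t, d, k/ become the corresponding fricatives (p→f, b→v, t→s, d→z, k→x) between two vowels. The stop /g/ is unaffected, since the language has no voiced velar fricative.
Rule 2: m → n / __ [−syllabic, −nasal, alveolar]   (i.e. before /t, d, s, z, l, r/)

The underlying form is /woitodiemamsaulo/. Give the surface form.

woisoziemansaulo

Rule 1 (intervocalic spirantization): /t/ is a stop between vowels /i/ and /o/, so it spirantizes to the fricative [s]. /d/ is a stop between vowels /o/ and /i/, so it spirantizes to the fricative [z]. /woitodiemamsaulo/ → woisoziemamsaulo.
Rule 2 (nasal place assimilation): /m/ precedes the alveolar consonant /s/, so it assimilates in place to [n]. /woisoziemamsaulo/ → woisoziemansaulo.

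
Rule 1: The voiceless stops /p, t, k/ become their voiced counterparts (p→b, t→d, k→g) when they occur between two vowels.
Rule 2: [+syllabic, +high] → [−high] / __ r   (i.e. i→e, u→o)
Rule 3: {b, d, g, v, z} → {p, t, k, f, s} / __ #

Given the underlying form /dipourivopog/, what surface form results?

diboorivobok

Rule 1 (intervocalic voicing): /p/ is a voiceless stop between vowels /i/ and /o/, so it voices to [b]. /p/ is a voiceless stop between vowels /o/ and /o/, so it voices to [b]. /dipourivopog/ → dibourivobog.
Rule 2 (pre-rhotic lowering): /u/ is a high vowel immediately before /r/, so it lowers to [o]. /dibourivobog/ → diboorivobog.
Rule 3 (final devoicing): /g/ is a voiced obstruent in word-final position, so it devoices to [k]. /diboorivobog/ → diboorivobok.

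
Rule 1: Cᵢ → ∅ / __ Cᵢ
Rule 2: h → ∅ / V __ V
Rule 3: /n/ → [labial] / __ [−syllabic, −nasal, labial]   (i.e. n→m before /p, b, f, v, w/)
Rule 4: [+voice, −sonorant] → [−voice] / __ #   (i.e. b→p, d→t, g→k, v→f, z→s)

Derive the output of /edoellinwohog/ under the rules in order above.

edoelimwook

Rule 1 (degemination): /ll/ is a geminate; the first /l/ deletes. /edoellinwohog/ → edoelinwohog.
Rule 2 (intervocalic h-deletion): /h/ occurs between vowels /o/ and /o/, so it deletes. /edoelinwohog/ → edoelinwoog.
Rule 3 (nasal place assimilation): /n/ precedes the labial consonant /w/, so it assimilates in place to [m]. /edoelinwoog/ → edoelimwoog.
Rule 4 (final devoicing): /g/ is a voiced obstruent in word-final position, so it devoices to [k]. /edoelimwoog/ → edoelimwook.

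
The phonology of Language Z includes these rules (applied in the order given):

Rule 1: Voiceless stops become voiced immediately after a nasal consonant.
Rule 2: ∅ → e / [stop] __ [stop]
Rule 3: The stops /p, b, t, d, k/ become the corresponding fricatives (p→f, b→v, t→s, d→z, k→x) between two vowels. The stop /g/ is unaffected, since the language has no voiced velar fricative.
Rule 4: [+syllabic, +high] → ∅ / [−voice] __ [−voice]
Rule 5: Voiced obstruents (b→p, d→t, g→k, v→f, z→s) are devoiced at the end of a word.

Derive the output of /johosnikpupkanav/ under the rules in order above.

Rule 1 (post-nasal voicing): no segment meets the environment; /johosnikpupkanav/ is unchanged.
Rule 2 (stop-cluster e-epenthesis): /k/ and /p/ form a stop–stop cluster, so [e] is inserted between them. /p/ and /k/ form a stop–stop cluster, so [e] is inserted between them. /johosnikpupkanav/ → johosnikepupekanav.
Rule 3 (intervocalic spirantization): /k/ is a stop between vowels /i/ and /e/, so it spirantizes to the fricative [x]. /p/ is a stop between vowels /e/ and /u/, so it spirantizes to the fricative [f]. /p/ is a stop between vowels /u/ and /e/, so it spirantizes to the fricative [f]. /k/ is a stop between vowels /e/ and /a/, so it spirantizes to the fricative [x]. /johosnikepupekanav/ → johosnixefufexanav.
Rule 4 (high vowel syncope): /u/ is a high vowel flanked by voiceless consonants /f/ and /f/, so it deletes. /johosnixefufexanav/ → johosnixeffexanav.
Rule 5 (final devoicing): /v/ is a voiced obstruent in word-final position, so it devoices to [f]. /johosnixeffexanav/ → johosnixeffexanaf.

johosnixeffexanaf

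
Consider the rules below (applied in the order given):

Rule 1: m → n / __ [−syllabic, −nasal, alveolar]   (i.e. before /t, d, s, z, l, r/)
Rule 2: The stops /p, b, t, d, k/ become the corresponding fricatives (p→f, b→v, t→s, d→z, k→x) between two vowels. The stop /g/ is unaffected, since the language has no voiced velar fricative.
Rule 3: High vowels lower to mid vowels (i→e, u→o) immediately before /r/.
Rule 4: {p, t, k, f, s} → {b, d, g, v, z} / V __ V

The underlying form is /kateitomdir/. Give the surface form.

kazeizonder

Rule 1 (nasal place assimilation): /m/ precedes the alveolar consonant /d/, so it assimilates in place to [n]. /kateitomdir/ → kateitondir.
Rule 2 (intervocalic spirantization): /t/ is a stop between vowels /a/ and /e/, so it spirantizes to the fricative [s]. /t/ is a stop between vowels /i/ and /o/, so it spirantizes to the fricative [s]. /kateitondir/ → kaseisondir.
Rule 3 (pre-rhotic lowering): /i/ is a high vowel immediately before /r/, so it lowers to [e]. /kaseisondir/ → kaseisonder.
Rule 4 (intervocalic voicing): /s/ is a voiceless obstruent between vowels /a/ and /e/, so it voices to [z]. /s/ is a voiceless obstruent between vowels /i/ and /o/, so it voices to [z]. /kaseisonder/ → kazeizonder.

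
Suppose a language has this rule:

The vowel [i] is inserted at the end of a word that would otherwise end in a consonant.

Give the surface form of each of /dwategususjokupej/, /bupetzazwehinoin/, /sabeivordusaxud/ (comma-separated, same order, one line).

dwategususjokupeji, bupetzazwehinoini, sabeivordusaxudi

/dwategususjokupej/: the form ends in the consonant /j/, so [i] is inserted word-finally. → [dwategususjokupeji].
/bupetzazwehinoin/: the form ends in the consonant /n/, so [i] is inserted word-finally. → [bupetzazwehinoini].
/sabeivordusaxud/: the form ends in the consonant /d/, so [i] is inserted word-finally. → [sabeivordusaxudi].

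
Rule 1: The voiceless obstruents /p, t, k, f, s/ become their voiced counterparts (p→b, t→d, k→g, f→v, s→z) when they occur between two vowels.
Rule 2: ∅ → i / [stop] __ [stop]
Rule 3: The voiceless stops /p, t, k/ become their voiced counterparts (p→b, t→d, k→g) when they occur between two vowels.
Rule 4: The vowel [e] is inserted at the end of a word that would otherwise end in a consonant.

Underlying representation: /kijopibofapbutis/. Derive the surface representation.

Rule 1 (intervocalic voicing): /p/ is a voiceless obstruent between vowels /o/ and /i/, so it voices to [b]. /f/ is a voiceless obstruent between vowels /o/ and /a/, so it voices to [v]. /t/ is a voiceless obstruent between vowels /u/ and /i/, so it voices to [d]. /kijopibofapbutis/ → kijobibovapbudis.
Rule 2 (stop-cluster i-epenthesis): /p/ and /b/ form a stop–stop cluster, so [i] is inserted between them. /kijobibovapbudis/ → kijobibovapibudis.
Rule 3 (intervocalic voicing): /p/ is a voiceless stop between vowels /a/ and /i/, so it voices to [b]. /kijobibovapibudis/ → kijobibovabibudis.
Rule 4 (final e-epenthesis): the form ends in the consonant /s/, so [e] is inserted word-finally. /kijobibovabibudis/ → kijobibovabibudise.

kijobibovabibudise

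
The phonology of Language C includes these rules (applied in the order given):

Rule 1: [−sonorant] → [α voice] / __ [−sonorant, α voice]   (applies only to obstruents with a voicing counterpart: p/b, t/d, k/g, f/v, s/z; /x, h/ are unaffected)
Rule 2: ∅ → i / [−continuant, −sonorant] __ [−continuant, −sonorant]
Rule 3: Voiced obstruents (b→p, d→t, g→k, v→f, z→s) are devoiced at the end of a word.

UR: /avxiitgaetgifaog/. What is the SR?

Rule 1 (regressive voicing assimilation): /v/ precedes the voiceless obstruent /x/, so it devoices to [f] by assimilation. /t/ precedes the voiced obstruent /g/, so it voices to [d] by assimilation. /t/ precedes the voiced obstruent /g/, so it voices to [d] by assimilation. /avxiitgaetgifaog/ → afxiidgaedgifaog.
Rule 2 (stop-cluster i-epenthesis): /d/ and /g/ form a stop–stop cluster, so [i] is inserted between them. /d/ and /g/ form a stop–stop cluster, so [i] is inserted between them. /afxiidgaedgifaog/ → afxiidigaedigifaog.
Rule 3 (final devoicing): /g/ is a voiced obstruent in word-final position, so it devoices to [k]. /afxiidigaedigifaog/ → afxiidigaedigifaok.

afxiidigaedigifaok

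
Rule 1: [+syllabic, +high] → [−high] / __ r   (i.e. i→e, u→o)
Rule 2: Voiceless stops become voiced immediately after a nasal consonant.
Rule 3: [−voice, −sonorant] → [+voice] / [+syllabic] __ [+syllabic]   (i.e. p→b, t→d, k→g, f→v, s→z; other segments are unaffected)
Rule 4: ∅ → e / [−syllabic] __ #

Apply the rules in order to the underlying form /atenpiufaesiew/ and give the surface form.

adenbiuvaeziewe

Rule 1 (pre-rhotic lowering): no segment meets the environment; /atenpiufaesiew/ is unchanged.
Rule 2 (post-nasal voicing): /p/ is a voiceless stop immediately after the nasal /n/, so it voices to [b]. /atenpiufaesiew/ → atenbiufaesiew.
Rule 3 (intervocalic voicing): /t/ is a voiceless obstruent between vowels /a/ and /e/, so it voices to [d]. /f/ is a voiceless obstruent between vowels /u/ and /a/, so it voices to [v]. /s/ is a voiceless obstruent between vowels /e/ and /i/, so it voices to [z]. /atenbiufaesiew/ → adenbiuvaeziew.
Rule 4 (final e-epenthesis): the form ends in the consonant /w/, so [e] is inserted word-finally. /adenbiuvaeziew/ → adenbiuvaeziewe.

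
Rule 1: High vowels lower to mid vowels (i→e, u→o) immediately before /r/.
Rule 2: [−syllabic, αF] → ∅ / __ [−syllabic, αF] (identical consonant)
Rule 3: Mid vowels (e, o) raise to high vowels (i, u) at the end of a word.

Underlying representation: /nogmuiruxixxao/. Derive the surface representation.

Rule 1 (pre-rhotic lowering): /i/ is a high vowel immediately before /r/, so it lowers to [e]. /nogmuiruxixxao/ → nogmueruxixxao.
Rule 2 (degemination): /xx/ is a geminate; the first /x/ deletes. /nogmueruxixxao/ → nogmueruxixao.
Rule 3 (final vowel raising): /o/ is a mid vowel in word-final position, so it raises to [u]. /nogmueruxixao/ → nogmueruxixau.

nogmueruxixau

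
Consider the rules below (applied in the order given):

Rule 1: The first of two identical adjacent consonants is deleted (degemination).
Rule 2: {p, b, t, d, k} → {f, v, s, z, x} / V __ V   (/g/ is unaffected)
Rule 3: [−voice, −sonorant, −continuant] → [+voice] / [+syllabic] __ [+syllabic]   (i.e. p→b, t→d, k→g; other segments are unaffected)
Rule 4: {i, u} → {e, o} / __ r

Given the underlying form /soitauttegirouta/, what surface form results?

Rule 1 (degemination): /tt/ is a geminate; the first /t/ deletes. /soitauttegirouta/ → soitautegirouta.
Rule 2 (intervocalic spirantization): /t/ is a stop between vowels /i/ and /a/, so it spirantizes to the fricative [s]. /t/ is a stop between vowels /u/ and /e/, so it spirantizes to the fricative [s]. /t/ is a stop between vowels /u/ and /a/, so it spirantizes to the fricative [s]. /soitautegirouta/ → soisausegirousa.
Rule 3 (intervocalic voicing): no segment meets the environment; /soisausegirousa/ is unchanged.
Rule 4 (pre-rhotic lowering): /i/ is a high vowel immediately before /r/, so it lowers to [e]. /soisausegirousa/ → soisausegerousa.

soisausegerousa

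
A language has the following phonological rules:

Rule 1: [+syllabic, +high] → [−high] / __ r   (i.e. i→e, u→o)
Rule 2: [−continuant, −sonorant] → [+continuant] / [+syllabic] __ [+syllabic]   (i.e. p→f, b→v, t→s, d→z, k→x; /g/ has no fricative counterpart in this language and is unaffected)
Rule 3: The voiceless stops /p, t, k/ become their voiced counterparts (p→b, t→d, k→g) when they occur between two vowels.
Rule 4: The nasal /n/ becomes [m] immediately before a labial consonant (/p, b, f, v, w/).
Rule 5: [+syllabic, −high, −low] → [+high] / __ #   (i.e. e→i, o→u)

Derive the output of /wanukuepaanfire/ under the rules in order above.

Rule 1 (pre-rhotic lowering): /i/ is a high vowel immediately before /r/, so it lowers to [e]. /wanukuepaanfire/ → wanukuepaanfere.
Rule 2 (intervocalic spirantization): /k/ is a stop between vowels /u/ and /u/, so it spirantizes to the fricative [x]. /p/ is a stop between vowels /e/ and /a/, so it spirantizes to the fricative [f]. /wanukuepaanfere/ → wanuxuefaanfere.
Rule 3 (intervocalic voicing): no segment meets the environment; /wanuxuefaanfere/ is unchanged.
Rule 4 (nasal place assimilation): /n/ precedes the labial consonant /f/, so it assimilates in place to [m]. /wanuxuefaanfere/ → wanuxuefaamfere.
Rule 5 (final vowel raising): /e/ is a mid vowel in word-final position, so it raises to [i]. /wanuxuefaamfere/ → wanuxuefaamferi.

wanuxuefaamferi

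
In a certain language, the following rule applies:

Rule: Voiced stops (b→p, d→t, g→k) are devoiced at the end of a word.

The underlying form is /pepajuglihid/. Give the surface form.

pepajuglihit

/d/ is a voiced stop in word-final position, so it devoices to [t].
The other instance of /g/ does not occur in the required environment and remains unchanged.
Surface form: [pepajuglihit].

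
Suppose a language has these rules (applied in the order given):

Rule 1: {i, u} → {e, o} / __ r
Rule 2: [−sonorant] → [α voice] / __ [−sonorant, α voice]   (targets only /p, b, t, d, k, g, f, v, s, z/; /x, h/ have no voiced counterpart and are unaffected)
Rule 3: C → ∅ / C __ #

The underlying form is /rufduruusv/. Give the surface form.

ruvdoruuz

Rule 1 (pre-rhotic lowering): /u/ is a high vowel immediately before /r/, so it lowers to [o]. /rufduruusv/ → rufdoruusv.
Rule 2 (regressive voicing assimilation): /f/ precedes the voiced obstruent /d/, so it voices to [v] by assimilation. /s/ precedes the voiced obstruent /v/, so it voices to [z] by assimilation. /rufdoruusv/ → ruvdoruuzv.
Rule 3 (final cluster simplification): /v/ is the second consonant of a word-final cluster /zv/, so it deletes. /ruvdoruuzv/ → ruvdoruuz.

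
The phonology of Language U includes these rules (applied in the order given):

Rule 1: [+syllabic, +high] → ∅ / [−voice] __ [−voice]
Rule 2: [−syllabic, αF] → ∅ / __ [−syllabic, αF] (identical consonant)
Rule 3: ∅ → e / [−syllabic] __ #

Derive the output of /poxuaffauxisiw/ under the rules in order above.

Rule 1 (high vowel syncope): /i/ is a high vowel flanked by voiceless consonants /x/ and /s/, so it deletes. /poxuaffauxisiw/ → poxuaffauxsiw.
Rule 2 (degemination): /ff/ is a geminate; the first /f/ deletes. /poxuaffauxsiw/ → poxuafauxsiw.
Rule 3 (final e-epenthesis): the form ends in the consonant /w/, so [e] is inserted word-finally. /poxuafauxsiw/ → poxuafauxsiwe.

poxuafauxsiwe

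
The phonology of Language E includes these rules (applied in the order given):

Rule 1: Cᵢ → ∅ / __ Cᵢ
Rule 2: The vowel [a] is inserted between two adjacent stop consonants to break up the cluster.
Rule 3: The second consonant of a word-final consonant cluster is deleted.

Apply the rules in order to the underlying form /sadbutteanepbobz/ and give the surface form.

Rule 1 (degemination): /tt/ is a geminate; the first /t/ deletes. /sadbutteanepbobz/ → sadbuteanepbobz.
Rule 2 (stop-cluster a-epenthesis): /d/ and /b/ form a stop–stop cluster, so [a] is inserted between them. /p/ and /b/ form a stop–stop cluster, so [a] is inserted between them. /sadbuteanepbobz/ → sadabuteanepabobz.
Rule 3 (final cluster simplification): /z/ is the second consonant of a word-final cluster /bz/, so it deletes. /sadabuteanepabobz/ → sadabuteanepabob.

sadabuteanepabob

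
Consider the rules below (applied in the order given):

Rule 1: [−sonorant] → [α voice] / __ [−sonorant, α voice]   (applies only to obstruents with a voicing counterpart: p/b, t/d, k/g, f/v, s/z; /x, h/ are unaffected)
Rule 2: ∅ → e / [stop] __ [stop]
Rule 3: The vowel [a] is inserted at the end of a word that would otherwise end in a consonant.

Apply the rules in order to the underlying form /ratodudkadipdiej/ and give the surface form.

ratodutekadibedieja

Rule 1 (regressive voicing assimilation): /d/ precedes the voiceless obstruent /k/, so it devoices to [t] by assimilation. /p/ precedes the voiced obstruent /d/, so it voices to [b] by assimilation. /ratodudkadipdiej/ → ratodutkadibdiej.
Rule 2 (stop-cluster e-epenthesis): /t/ and /k/ form a stop–stop cluster, so [e] is inserted between them. /b/ and /d/ form a stop–stop cluster, so [e] is inserted between them. /ratodutkadibdiej/ → ratodutekadibediej.
Rule 3 (final a-epenthesis): the form ends in the consonant /j/, so [a] is inserted word-finally. /ratodutekadibediej/ → ratodutekadibedieja.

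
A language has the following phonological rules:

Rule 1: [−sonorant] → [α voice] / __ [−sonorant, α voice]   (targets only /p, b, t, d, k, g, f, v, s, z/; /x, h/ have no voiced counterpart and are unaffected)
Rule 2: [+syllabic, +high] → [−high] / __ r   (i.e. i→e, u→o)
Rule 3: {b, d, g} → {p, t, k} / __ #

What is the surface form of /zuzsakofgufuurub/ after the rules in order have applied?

zussakovgufuorup

Rule 1 (regressive voicing assimilation): /z/ precedes the voiceless obstruent /s/, so it devoices to [s] by assimilation. /f/ precedes the voiced obstruent /g/, so it voices to [v] by assimilation. /zuzsakofgufuurub/ → zussakovgufuurub.
Rule 2 (pre-rhotic lowering): /u/ is a high vowel immediately before /r/, so it lowers to [o]. /zussakovgufuurub/ → zussakovgufuorub.
Rule 3 (final devoicing): /b/ is a voiced stop in word-final position, so it devoices to [p]. /zussakovgufuorub/ → zussakovgufuorup.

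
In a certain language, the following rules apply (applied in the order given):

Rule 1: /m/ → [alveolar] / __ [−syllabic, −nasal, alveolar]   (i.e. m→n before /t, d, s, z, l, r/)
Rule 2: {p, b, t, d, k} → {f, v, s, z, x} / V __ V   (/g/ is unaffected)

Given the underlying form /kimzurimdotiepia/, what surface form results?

kinzurindosiefia

Rule 1 (nasal place assimilation): /m/ precedes the alveolar consonant /z/, so it assimilates in place to [n]. /m/ precedes the alveolar consonant /d/, so it assimilates in place to [n]. /kimzurimdotiepia/ → kinzurindotiepia.
Rule 2 (intervocalic spirantization): /t/ is a stop between vowels /o/ and /i/, so it spirantizes to the fricative [s]. /p/ is a stop between vowels /e/ and /i/, so it spirantizes to the fricative [f]. /kinzurindotiepia/ → kinzurindosiefia.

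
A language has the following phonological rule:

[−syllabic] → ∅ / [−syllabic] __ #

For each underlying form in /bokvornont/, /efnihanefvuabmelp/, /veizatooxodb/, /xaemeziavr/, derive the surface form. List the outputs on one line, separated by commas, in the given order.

bokvornon, efnihanefvuabmel, veizatooxod, xaemeziav

/bokvornont/: /t/ is the second consonant of a word-final cluster /nt/, so it deletes. → [bokvornon].
/efnihanefvuabmelp/: /p/ is the second consonant of a word-final cluster /lp/, so it deletes. → [efnihanefvuabmel].
/veizatooxodb/: /b/ is the second consonant of a word-final cluster /db/, so it deletes. → [veizatooxod].
/xaemeziavr/: /r/ is the second consonant of a word-final cluster /vr/, so it deletes. → [xaemeziav].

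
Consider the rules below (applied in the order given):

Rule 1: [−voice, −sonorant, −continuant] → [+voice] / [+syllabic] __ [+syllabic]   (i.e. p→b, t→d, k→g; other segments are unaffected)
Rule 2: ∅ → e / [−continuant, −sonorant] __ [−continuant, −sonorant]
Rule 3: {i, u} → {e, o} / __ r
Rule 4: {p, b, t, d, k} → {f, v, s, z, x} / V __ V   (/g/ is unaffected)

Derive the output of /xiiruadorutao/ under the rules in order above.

Rule 1 (intervocalic voicing): /t/ is a voiceless stop between vowels /u/ and /a/, so it voices to [d]. /xiiruadorutao/ → xiiruadorudao.
Rule 2 (stop-cluster e-epenthesis): no segment meets the environment; /xiiruadorudao/ is unchanged.
Rule 3 (pre-rhotic lowering): /i/ is a high vowel immediately before /r/, so it lowers to [e]. /xiiruadorudao/ → xieruadorudao.
Rule 4 (intervocalic spirantization): /d/ is a stop between vowels /a/ and /o/, so it spirantizes to the fricative [z]. /d/ is a stop between vowels /u/ and /a/, so it spirantizes to the fricative [z]. /xieruadorudao/ → xieruazoruzao.

xieruazoruzao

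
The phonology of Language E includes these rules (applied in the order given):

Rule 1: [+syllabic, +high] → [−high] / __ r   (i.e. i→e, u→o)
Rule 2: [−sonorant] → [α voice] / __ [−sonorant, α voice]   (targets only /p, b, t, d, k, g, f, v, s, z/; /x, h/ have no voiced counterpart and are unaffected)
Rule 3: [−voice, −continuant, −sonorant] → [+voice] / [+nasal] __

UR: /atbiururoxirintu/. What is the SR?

adbiororoxerindu

Rule 1 (pre-rhotic lowering): /u/ is a high vowel immediately before /r/, so it lowers to [o]. /u/ is a high vowel immediately before /r/, so it lowers to [o]. /i/ is a high vowel immediately before /r/, so it lowers to [e]. /atbiururoxirintu/ → atbiororoxerintu.
Rule 2 (regressive voicing assimilation): /t/ precedes the voiced obstruent /b/, so it voices to [d] by assimilation. /atbiororoxerintu/ → adbiororoxerintu.
Rule 3 (post-nasal voicing): /t/ is a voiceless stop immediately after the nasal /n/, so it voices to [d]. /adbiororoxerintu/ → adbiororoxerindu.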